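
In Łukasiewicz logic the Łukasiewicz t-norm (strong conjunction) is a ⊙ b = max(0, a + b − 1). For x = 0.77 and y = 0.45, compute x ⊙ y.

0.22

x ⊙ y = max(0, 0.77 + 0.45 − 1) = max(0, 0.22) = 0.22
For comparison, the Gödel (minimum) t-norm min(a, b) would give 0.45.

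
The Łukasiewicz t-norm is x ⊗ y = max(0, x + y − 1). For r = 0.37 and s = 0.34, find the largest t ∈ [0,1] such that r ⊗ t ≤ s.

0.97

The residuum of the Łukasiewicz t-norm gives the supremum: min(1, 1 − 0.37 + 0.34).
1 − 0.37 + 0.34 = 0.97, so t = min(1, 0.97) = 0.97.
Check: 0.37 ⊗ 0.97 = max(0, 0.34) = 0.34 ≤ 0.34.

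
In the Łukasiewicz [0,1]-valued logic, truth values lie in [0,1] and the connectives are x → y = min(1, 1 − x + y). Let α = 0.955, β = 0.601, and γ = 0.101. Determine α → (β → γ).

β → γ = min(1, 1 − 0.601 + 0.101) = min(1, 0.500) = 0.500
α → (β → γ) = min(1, 1 − 0.955 + 0.500) = min(1, 0.545) = 0.545

0.545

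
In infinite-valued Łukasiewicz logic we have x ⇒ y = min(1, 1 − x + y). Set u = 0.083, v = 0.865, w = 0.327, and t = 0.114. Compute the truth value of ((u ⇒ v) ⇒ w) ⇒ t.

0.787

u ⇒ v = min(1, 1 − 0.083 + 0.865) = min(1, 1.782) = 1.000
(u ⇒ v) ⇒ w = min(1, 1 − 1.000 + 0.327) = min(1, 0.327) = 0.327
((u ⇒ v) ⇒ w) ⇒ t = min(1, 1 − 0.327 + 0.114) = min(1, 0.787) = 0.787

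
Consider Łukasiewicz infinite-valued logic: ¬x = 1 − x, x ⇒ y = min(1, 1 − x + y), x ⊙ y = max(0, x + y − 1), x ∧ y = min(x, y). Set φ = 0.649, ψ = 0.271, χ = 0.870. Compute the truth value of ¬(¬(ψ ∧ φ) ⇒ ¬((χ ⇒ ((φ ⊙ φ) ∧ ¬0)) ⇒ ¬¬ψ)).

ψ ∧ φ = min(0.271, 0.649) = 0.271
¬(ψ ∧ φ) = 1 − 0.271 = 0.729
φ ⊙ φ = max(0, 0.649 + 0.649 − 1) = max(0, 0.298) = 0.298
¬0 = 1 − 0.000 = 1.000
(φ ⊙ φ) ∧ ¬0 = min(0.298, 1.000) = 0.298
χ ⇒ ((φ ⊙ φ) ∧ ¬0) = min(1, 1 − 0.870 + 0.298) = min(1, 0.428) = 0.428
¬ψ = 1 − 0.271 = 0.729
¬¬ψ = 1 − 0.729 = 0.271
(χ ⇒ ((φ ⊙ φ) ∧ ¬0)) ⇒ ¬¬ψ = min(1, 1 − 0.428 + 0.271) = min(1, 0.843) = 0.843
¬((χ ⇒ ((φ ⊙ φ) ∧ ¬0)) ⇒ ¬¬ψ) = 1 − 0.843 = 0.157
¬(ψ ∧ φ) ⇒ ¬((χ ⇒ ((φ ⊙ φ) ∧ ¬0)) ⇒ ¬¬ψ) = min(1, 1 − 0.729 + 0.157) = min(1, 0.428) = 0.428
¬(¬(ψ ∧ φ) ⇒ ¬((χ ⇒ ((φ ⊙ φ) ∧ ¬0)) ⇒ ¬¬ψ)) = 1 − 0.428 = 0.572

0.572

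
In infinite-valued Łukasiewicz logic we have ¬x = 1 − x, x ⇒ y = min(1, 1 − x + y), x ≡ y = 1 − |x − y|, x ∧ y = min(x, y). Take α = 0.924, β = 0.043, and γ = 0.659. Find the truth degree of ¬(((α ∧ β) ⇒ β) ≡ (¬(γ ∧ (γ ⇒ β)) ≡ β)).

α ∧ β = min(0.924, 0.043) = 0.043
(α ∧ β) ⇒ β = min(1, 1 − 0.043 + 0.043) = min(1, 1.000) = 1.000
γ ⇒ β = min(1, 1 − 0.659 + 0.043) = min(1, 0.384) = 0.384
γ ∧ (γ ⇒ β) = min(0.659, 0.384) = 0.384
¬(γ ∧ (γ ⇒ β)) = 1 − 0.384 = 0.616
¬(γ ∧ (γ ⇒ β)) ≡ β = 1 − |0.616 − 0.043| = 1 − 0.573 = 0.427
((α ∧ β) ⇒ β) ≡ (¬(γ ∧ (γ ⇒ β)) ≡ β) = 1 − |1.000 − 0.427| = 1 − 0.573 = 0.427
¬(((α ∧ β) ⇒ β) ≡ (¬(γ ∧ (γ ⇒ β)) ≡ β)) = 1 − 0.427 = 0.573

0.573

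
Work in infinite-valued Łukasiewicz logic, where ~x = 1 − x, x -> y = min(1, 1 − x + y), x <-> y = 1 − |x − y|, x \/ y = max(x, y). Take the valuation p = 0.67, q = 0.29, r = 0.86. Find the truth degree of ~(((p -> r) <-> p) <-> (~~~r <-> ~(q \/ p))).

0.14

p -> r = min(1, 1 − 0.67 + 0.86) = min(1, 1.19) = 1.00
(p -> r) <-> p = 1 − |1.00 − 0.67| = 1 − 0.33 = 0.67
~r = 1 − 0.86 = 0.14
~~r = 1 − 0.14 = 0.86
~~~r = 1 − 0.86 = 0.14
q \/ p = max(0.29, 0.67) = 0.67
~(q \/ p) = 1 − 0.67 = 0.33
~~~r <-> ~(q \/ p) = 1 − |0.14 − 0.33| = 1 − 0.19 = 0.81
((p -> r) <-> p) <-> (~~~r <-> ~(q \/ p)) = 1 − |0.67 − 0.81| = 1 − 0.14 = 0.86
~(((p -> r) <-> p) <-> (~~~r <-> ~(q \/ p))) = 1 − 0.86 = 0.14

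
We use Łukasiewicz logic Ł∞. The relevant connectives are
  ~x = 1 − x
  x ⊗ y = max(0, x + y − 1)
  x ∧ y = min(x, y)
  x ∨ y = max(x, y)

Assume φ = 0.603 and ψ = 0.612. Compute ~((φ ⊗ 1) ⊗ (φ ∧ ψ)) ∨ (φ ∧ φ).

0.794

φ ⊗ 1 = max(0, 0.603 + 1.000 − 1) = max(0, 0.603) = 0.603
φ ∧ ψ = min(0.603, 0.612) = 0.603
(φ ⊗ 1) ⊗ (φ ∧ ψ) = max(0, 0.603 + 0.603 − 1) = max(0, 0.206) = 0.206
~((φ ⊗ 1) ⊗ (φ ∧ ψ)) = 1 − 0.206 = 0.794
φ ∧ φ = min(0.603, 0.603) = 0.603
~((φ ⊗ 1) ⊗ (φ ∧ ψ)) ∨ (φ ∧ φ) = max(0.794, 0.603) = 0.794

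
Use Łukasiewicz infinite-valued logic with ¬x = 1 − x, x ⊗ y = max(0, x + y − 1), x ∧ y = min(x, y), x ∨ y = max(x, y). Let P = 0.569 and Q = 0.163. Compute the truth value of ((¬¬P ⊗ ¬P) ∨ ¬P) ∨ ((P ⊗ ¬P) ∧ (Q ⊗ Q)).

0.431

¬P = 1 − 0.569 = 0.431
¬¬P = 1 − 0.431 = 0.569
¬¬P ⊗ ¬P = max(0, 0.569 + 0.431 − 1) = max(0, 0.000) = 0.000
(¬¬P ⊗ ¬P) ∨ ¬P = max(0.000, 0.431) = 0.431
P ⊗ ¬P = max(0, 0.569 + 0.431 − 1) = max(0, 0.000) = 0.000
Q ⊗ Q = max(0, 0.163 + 0.163 − 1) = max(0, -0.674) = 0.000
(P ⊗ ¬P) ∧ (Q ⊗ Q) = min(0.000, 0.000) = 0.000
((¬¬P ⊗ ¬P) ∨ ¬P) ∨ ((P ⊗ ¬P) ∧ (Q ⊗ Q)) = max(0.431, 0.000) = 0.431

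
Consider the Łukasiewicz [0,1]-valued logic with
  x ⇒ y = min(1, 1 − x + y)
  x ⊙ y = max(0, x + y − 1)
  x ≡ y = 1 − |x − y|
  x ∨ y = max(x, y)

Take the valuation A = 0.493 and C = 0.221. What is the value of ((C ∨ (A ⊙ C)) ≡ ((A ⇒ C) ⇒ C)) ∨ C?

0.728

A ⊙ C = max(0, 0.493 + 0.221 − 1) = max(0, -0.286) = 0.000
C ∨ (A ⊙ C) = max(0.221, 0.000) = 0.221
A ⇒ C = min(1, 1 − 0.493 + 0.221) = min(1, 0.728) = 0.728
(A ⇒ C) ⇒ C = min(1, 1 − 0.728 + 0.221) = min(1, 0.493) = 0.493
(C ∨ (A ⊙ C)) ≡ ((A ⇒ C) ⇒ C) = 1 − |0.221 − 0.493| = 1 − 0.272 = 0.728
((C ∨ (A ⊙ C)) ≡ ((A ⇒ C) ⇒ C)) ∨ C = max(0.728, 0.221) = 0.728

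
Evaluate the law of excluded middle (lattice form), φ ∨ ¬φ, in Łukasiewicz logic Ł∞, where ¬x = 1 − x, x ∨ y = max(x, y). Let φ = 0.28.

¬φ = 1 − 0.28 = 0.72
φ ∨ ¬φ = max(0.28, 0.72) = 0.72
(The value 0.72 < 1 shows this instance is not satisfied; not a Ł∞-tautology — its value is max(a, 1−a).)

0.72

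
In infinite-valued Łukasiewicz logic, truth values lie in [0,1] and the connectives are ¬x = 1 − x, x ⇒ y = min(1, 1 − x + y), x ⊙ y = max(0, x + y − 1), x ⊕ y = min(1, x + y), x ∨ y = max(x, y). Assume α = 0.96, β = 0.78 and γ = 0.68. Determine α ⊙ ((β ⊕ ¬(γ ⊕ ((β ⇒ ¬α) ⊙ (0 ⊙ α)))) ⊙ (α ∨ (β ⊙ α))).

0.92

¬α = 1 − 0.96 = 0.04
β ⇒ ¬α = min(1, 1 − 0.78 + 0.04) = min(1, 0.26) = 0.26
0 ⊙ α = max(0, 0.00 + 0.96 − 1) = max(0, -0.04) = 0.00
(β ⇒ ¬α) ⊙ (0 ⊙ α) = max(0, 0.26 + 0.00 − 1) = max(0, -0.74) = 0.00
γ ⊕ ((β ⇒ ¬α) ⊙ (0 ⊙ α)) = min(1, 0.68 + 0.00) = min(1, 0.68) = 0.68
¬(γ ⊕ ((β ⇒ ¬α) ⊙ (0 ⊙ α))) = 1 − 0.68 = 0.32
β ⊕ ¬(γ ⊕ ((β ⇒ ¬α) ⊙ (0 ⊙ α))) = min(1, 0.78 + 0.32) = min(1, 1.10) = 1.00
β ⊙ α = max(0, 0.78 + 0.96 − 1) = max(0, 0.74) = 0.74
α ∨ (β ⊙ α) = max(0.96, 0.74) = 0.96
(β ⊕ ¬(γ ⊕ ((β ⇒ ¬α) ⊙ (0 ⊙ α)))) ⊙ (α ∨ (β ⊙ α)) = max(0, 1.00 + 0.96 − 1) = max(0, 0.96) = 0.96
α ⊙ ((β ⊕ ¬(γ ⊕ ((β ⇒ ¬α) ⊙ (0 ⊙ α)))) ⊙ (α ∨ (β ⊙ α))) = max(0, 0.96 + 0.96 − 1) = max(0, 0.92) = 0.92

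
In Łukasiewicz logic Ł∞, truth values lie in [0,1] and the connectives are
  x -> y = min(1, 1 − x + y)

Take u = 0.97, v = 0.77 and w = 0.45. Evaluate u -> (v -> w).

0.71

v -> w = min(1, 1 − 0.77 + 0.45) = min(1, 0.68) = 0.68
u -> (v -> w) = min(1, 1 − 0.97 + 0.68) = min(1, 0.71) = 0.71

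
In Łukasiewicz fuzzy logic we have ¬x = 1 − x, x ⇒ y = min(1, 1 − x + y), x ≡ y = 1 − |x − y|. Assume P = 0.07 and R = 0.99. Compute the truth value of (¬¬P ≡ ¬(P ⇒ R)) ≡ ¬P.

¬P = 1 − 0.07 = 0.93
¬¬P = 1 − 0.93 = 0.07
P ⇒ R = min(1, 1 − 0.07 + 0.99) = min(1, 1.92) = 1.00
¬(P ⇒ R) = 1 − 1.00 = 0.00
¬¬P ≡ ¬(P ⇒ R) = 1 − |0.07 − 0.00| = 1 − 0.07 = 0.93
(¬¬P ≡ ¬(P ⇒ R)) ≡ ¬P = 1 − |0.93 − 0.93| = 1 − 0.00 = 1.00

1.00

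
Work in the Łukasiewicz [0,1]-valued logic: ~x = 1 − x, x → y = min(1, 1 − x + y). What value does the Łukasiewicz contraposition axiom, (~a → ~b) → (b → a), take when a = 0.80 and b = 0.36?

1.00

~a = 1 − 0.80 = 0.20
~b = 1 − 0.36 = 0.64
~a → ~b = min(1, 1 − 0.20 + 0.64) = min(1, 1.44) = 1.00
b → a = min(1, 1 − 0.36 + 0.80) = min(1, 1.44) = 1.00
(~a → ~b) → (b → a) = min(1, 1 − 1.00 + 1.00) = min(1, 1.00) = 1.00
(As expected: an axiom of Ł∞, always 1.)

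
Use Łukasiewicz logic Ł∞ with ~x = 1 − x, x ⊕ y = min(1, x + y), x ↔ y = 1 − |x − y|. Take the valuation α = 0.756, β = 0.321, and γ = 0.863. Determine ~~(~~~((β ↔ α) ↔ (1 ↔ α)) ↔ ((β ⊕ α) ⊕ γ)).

0.191

β ↔ α = 1 − |0.321 − 0.756| = 1 − 0.435 = 0.565
1 ↔ α = 1 − |1.000 − 0.756| = 1 − 0.244 = 0.756
(β ↔ α) ↔ (1 ↔ α) = 1 − |0.565 − 0.756| = 1 − 0.191 = 0.809
~((β ↔ α) ↔ (1 ↔ α)) = 1 − 0.809 = 0.191
~~((β ↔ α) ↔ (1 ↔ α)) = 1 − 0.191 = 0.809
~~~((β ↔ α) ↔ (1 ↔ α)) = 1 − 0.809 = 0.191
β ⊕ α = min(1, 0.321 + 0.756) = min(1, 1.077) = 1.000
(β ⊕ α) ⊕ γ = min(1, 1.000 + 0.863) = min(1, 1.863) = 1.000
~~~((β ↔ α) ↔ (1 ↔ α)) ↔ ((β ⊕ α) ⊕ γ) = 1 − |0.191 − 1.000| = 1 − 0.809 = 0.191
~(~~~((β ↔ α) ↔ (1 ↔ α)) ↔ ((β ⊕ α) ⊕ γ)) = 1 − 0.191 = 0.809
~~(~~~((β ↔ α) ↔ (1 ↔ α)) ↔ ((β ⊕ α) ⊕ γ)) = 1 − 0.809 = 0.191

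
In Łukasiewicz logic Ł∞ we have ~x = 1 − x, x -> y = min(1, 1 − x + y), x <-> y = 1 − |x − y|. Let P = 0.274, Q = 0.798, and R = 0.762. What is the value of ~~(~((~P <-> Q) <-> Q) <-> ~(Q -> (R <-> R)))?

0.870

~P = 1 − 0.274 = 0.726
~P <-> Q = 1 − |0.726 − 0.798| = 1 − 0.072 = 0.928
(~P <-> Q) <-> Q = 1 − |0.928 − 0.798| = 1 − 0.130 = 0.870
~((~P <-> Q) <-> Q) = 1 − 0.870 = 0.130
R <-> R = 1 − |0.762 − 0.762| = 1 − 0.000 = 1.000
Q -> (R <-> R) = min(1, 1 − 0.798 + 1.000) = min(1, 1.202) = 1.000
~(Q -> (R <-> R)) = 1 − 1.000 = 0.000
~((~P <-> Q) <-> Q) <-> ~(Q -> (R <-> R)) = 1 − |0.130 − 0.000| = 1 − 0.130 = 0.870
~(~((~P <-> Q) <-> Q) <-> ~(Q -> (R <-> R))) = 1 − 0.870 = 0.130
~~(~((~P <-> Q) <-> Q) <-> ~(Q -> (R <-> R))) = 1 − 0.130 = 0.870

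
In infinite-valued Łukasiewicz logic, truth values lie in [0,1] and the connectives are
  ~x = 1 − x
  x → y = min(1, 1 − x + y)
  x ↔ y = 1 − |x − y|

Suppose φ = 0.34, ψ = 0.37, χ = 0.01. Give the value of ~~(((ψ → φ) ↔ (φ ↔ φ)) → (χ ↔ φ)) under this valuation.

ψ → φ = min(1, 1 − 0.37 + 0.34) = min(1, 0.97) = 0.97
φ ↔ φ = 1 − |0.34 − 0.34| = 1 − 0.00 = 1.00
(ψ → φ) ↔ (φ ↔ φ) = 1 − |0.97 − 1.00| = 1 − 0.03 = 0.97
χ ↔ φ = 1 − |0.01 − 0.34| = 1 − 0.33 = 0.67
((ψ → φ) ↔ (φ ↔ φ)) → (χ ↔ φ) = min(1, 1 − 0.97 + 0.67) = min(1, 0.70) = 0.70
~(((ψ → φ) ↔ (φ ↔ φ)) → (χ ↔ φ)) = 1 − 0.70 = 0.30
~~(((ψ → φ) ↔ (φ ↔ φ)) → (χ ↔ φ)) = 1 − 0.30 = 0.70

0.70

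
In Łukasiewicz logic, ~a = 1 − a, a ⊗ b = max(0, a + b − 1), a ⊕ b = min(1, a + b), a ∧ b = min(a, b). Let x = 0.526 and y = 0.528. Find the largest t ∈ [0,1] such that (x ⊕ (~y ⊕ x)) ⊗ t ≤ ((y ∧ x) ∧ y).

~y = 1 − 0.528 = 0.472
~y ⊕ x = min(1, 0.472 + 0.526) = min(1, 0.998) = 0.998
x ⊕ (~y ⊕ x) = min(1, 0.526 + 0.998) = min(1, 1.524) = 1.000
So the left factor is x ⊕ (~y ⊕ x) = 1.000.
y ∧ x = min(0.528, 0.526) = 0.526
(y ∧ x) ∧ y = min(0.526, 0.528) = 0.526
So the right-hand bound is (y ∧ x) ∧ y = 0.526.
The residuum of the Łukasiewicz t-norm gives the supremum: min(1, 1 − 1.000 + 0.526).
1 − 1.000 + 0.526 = 0.526, so t = min(1, 0.526) = 0.526.
Check: 1.000 ⊗ 0.526 = max(0, 0.526) = 0.526 ≤ 0.526.

0.526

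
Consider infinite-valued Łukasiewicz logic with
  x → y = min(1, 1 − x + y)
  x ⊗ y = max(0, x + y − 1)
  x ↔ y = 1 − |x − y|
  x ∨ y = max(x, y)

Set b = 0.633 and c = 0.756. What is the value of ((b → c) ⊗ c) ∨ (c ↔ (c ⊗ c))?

b → c = min(1, 1 − 0.633 + 0.756) = min(1, 1.123) = 1.000
(b → c) ⊗ c = max(0, 1.000 + 0.756 − 1) = max(0, 0.756) = 0.756
c ⊗ c = max(0, 0.756 + 0.756 − 1) = max(0, 0.512) = 0.512
c ↔ (c ⊗ c) = 1 − |0.756 − 0.512| = 1 − 0.244 = 0.756
((b → c) ⊗ c) ∨ (c ↔ (c ⊗ c)) = max(0.756, 0.756) = 0.756

0.756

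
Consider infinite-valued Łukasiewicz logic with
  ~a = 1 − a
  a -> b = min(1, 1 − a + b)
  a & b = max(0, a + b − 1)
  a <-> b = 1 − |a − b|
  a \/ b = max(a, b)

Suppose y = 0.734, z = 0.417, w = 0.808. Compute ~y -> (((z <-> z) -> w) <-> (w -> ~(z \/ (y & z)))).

~y = 1 − 0.734 = 0.266
z <-> z = 1 − |0.417 − 0.417| = 1 − 0.000 = 1.000
(z <-> z) -> w = min(1, 1 − 1.000 + 0.808) = min(1, 0.808) = 0.808
y & z = max(0, 0.734 + 0.417 − 1) = max(0, 0.151) = 0.151
z \/ (y & z) = max(0.417, 0.151) = 0.417
~(z \/ (y & z)) = 1 − 0.417 = 0.583
w -> ~(z \/ (y & z)) = min(1, 1 − 0.808 + 0.583) = min(1, 0.775) = 0.775
((z <-> z) -> w) <-> (w -> ~(z \/ (y & z))) = 1 − |0.808 − 0.775| = 1 − 0.033 = 0.967
~y -> (((z <-> z) -> w) <-> (w -> ~(z \/ (y & z)))) = min(1, 1 − 0.266 + 0.967) = min(1, 1.701) = 1.000

1.000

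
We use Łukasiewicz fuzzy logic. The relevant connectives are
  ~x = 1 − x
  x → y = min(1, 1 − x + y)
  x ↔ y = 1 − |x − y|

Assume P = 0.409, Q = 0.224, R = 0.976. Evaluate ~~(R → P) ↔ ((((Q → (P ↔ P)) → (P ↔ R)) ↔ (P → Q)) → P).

0.642

R → P = min(1, 1 − 0.976 + 0.409) = min(1, 0.433) = 0.433
~(R → P) = 1 − 0.433 = 0.567
~~(R → P) = 1 − 0.567 = 0.433
P ↔ P = 1 − |0.409 − 0.409| = 1 − 0.000 = 1.000
Q → (P ↔ P) = min(1, 1 − 0.224 + 1.000) = min(1, 1.776) = 1.000
P ↔ R = 1 − |0.409 − 0.976| = 1 − 0.567 = 0.433
(Q → (P ↔ P)) → (P ↔ R) = min(1, 1 − 1.000 + 0.433) = min(1, 0.433) = 0.433
P → Q = min(1, 1 − 0.409 + 0.224) = min(1, 0.815) = 0.815
((Q → (P ↔ P)) → (P ↔ R)) ↔ (P → Q) = 1 − |0.433 − 0.815| = 1 − 0.382 = 0.618
(((Q → (P ↔ P)) → (P ↔ R)) ↔ (P → Q)) → P = min(1, 1 − 0.618 + 0.409) = min(1, 0.791) = 0.791
~~(R → P) ↔ ((((Q → (P ↔ P)) → (P ↔ R)) ↔ (P → Q)) → P) = 1 − |0.433 − 0.791| = 1 − 0.358 = 0.642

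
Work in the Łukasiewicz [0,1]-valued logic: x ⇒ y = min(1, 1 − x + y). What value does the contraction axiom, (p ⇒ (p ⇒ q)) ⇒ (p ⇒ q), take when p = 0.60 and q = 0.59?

0.99

p ⇒ q = min(1, 1 − 0.60 + 0.59) = min(1, 0.99) = 0.99
p ⇒ (p ⇒ q) = min(1, 1 − 0.60 + 0.99) = min(1, 1.39) = 1.00
(p ⇒ (p ⇒ q)) ⇒ (p ⇒ q) = min(1, 1 − 1.00 + 0.99) = min(1, 0.99) = 0.99
(The value 0.99 < 1 shows this instance is not satisfied; fails in Ł∞ (the t-norm is not idempotent).)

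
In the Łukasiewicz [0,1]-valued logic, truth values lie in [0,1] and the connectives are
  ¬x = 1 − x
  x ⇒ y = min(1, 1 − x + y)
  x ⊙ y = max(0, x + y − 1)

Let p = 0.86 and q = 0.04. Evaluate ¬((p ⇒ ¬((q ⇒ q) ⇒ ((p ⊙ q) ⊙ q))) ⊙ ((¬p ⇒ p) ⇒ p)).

q ⇒ q = min(1, 1 − 0.04 + 0.04) = min(1, 1.00) = 1.00
p ⊙ q = max(0, 0.86 + 0.04 − 1) = max(0, -0.10) = 0.00
(p ⊙ q) ⊙ q = max(0, 0.00 + 0.04 − 1) = max(0, -0.96) = 0.00
(q ⇒ q) ⇒ ((p ⊙ q) ⊙ q) = min(1, 1 − 1.00 + 0.00) = min(1, 0.00) = 0.00
¬((q ⇒ q) ⇒ ((p ⊙ q) ⊙ q)) = 1 − 0.00 = 1.00
p ⇒ ¬((q ⇒ q) ⇒ ((p ⊙ q) ⊙ q)) = min(1, 1 − 0.86 + 1.00) = min(1, 1.14) = 1.00
¬p = 1 − 0.86 = 0.14
¬p ⇒ p = min(1, 1 − 0.14 + 0.86) = min(1, 1.72) = 1.00
(¬p ⇒ p) ⇒ p = min(1, 1 − 1.00 + 0.86) = min(1, 0.86) = 0.86
(p ⇒ ¬((q ⇒ q) ⇒ ((p ⊙ q) ⊙ q))) ⊙ ((¬p ⇒ p) ⇒ p) = max(0, 1.00 + 0.86 − 1) = max(0, 0.86) = 0.86
¬((p ⇒ ¬((q ⇒ q) ⇒ ((p ⊙ q) ⊙ q))) ⊙ ((¬p ⇒ p) ⇒ p)) = 1 − 0.86 = 0.14

0.14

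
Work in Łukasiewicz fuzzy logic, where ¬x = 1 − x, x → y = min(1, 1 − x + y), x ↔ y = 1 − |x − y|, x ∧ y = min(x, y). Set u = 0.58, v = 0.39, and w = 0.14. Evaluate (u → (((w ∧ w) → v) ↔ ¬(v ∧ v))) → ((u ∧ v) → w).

0.75

w ∧ w = min(0.14, 0.14) = 0.14
(w ∧ w) → v = min(1, 1 − 0.14 + 0.39) = min(1, 1.25) = 1.00
v ∧ v = min(0.39, 0.39) = 0.39
¬(v ∧ v) = 1 − 0.39 = 0.61
((w ∧ w) → v) ↔ ¬(v ∧ v) = 1 − |1.00 − 0.61| = 1 − 0.39 = 0.61
u → (((w ∧ w) → v) ↔ ¬(v ∧ v)) = min(1, 1 − 0.58 + 0.61) = min(1, 1.03) = 1.00
u ∧ v = min(0.58, 0.39) = 0.39
(u ∧ v) → w = min(1, 1 − 0.39 + 0.14) = min(1, 0.75) = 0.75
(u → (((w ∧ w) → v) ↔ ¬(v ∧ v))) → ((u ∧ v) → w) = min(1, 1 − 1.00 + 0.75) = min(1, 0.75) = 0.75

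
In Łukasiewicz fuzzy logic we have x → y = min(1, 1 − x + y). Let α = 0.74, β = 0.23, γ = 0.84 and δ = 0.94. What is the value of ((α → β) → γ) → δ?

0.94

α → β = min(1, 1 − 0.74 + 0.23) = min(1, 0.49) = 0.49
(α → β) → γ = min(1, 1 − 0.49 + 0.84) = min(1, 1.35) = 1.00
((α → β) → γ) → δ = min(1, 1 − 1.00 + 0.94) = min(1, 0.94) = 0.94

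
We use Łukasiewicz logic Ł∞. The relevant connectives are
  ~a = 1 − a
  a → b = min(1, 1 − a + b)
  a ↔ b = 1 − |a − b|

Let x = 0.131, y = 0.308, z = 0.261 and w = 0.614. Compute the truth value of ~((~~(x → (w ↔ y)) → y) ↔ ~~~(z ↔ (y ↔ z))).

w ↔ y = 1 − |0.614 − 0.308| = 1 − 0.306 = 0.694
x → (w ↔ y) = min(1, 1 − 0.131 + 0.694) = min(1, 1.563) = 1.000
~(x → (w ↔ y)) = 1 − 1.000 = 0.000
~~(x → (w ↔ y)) = 1 − 0.000 = 1.000
~~(x → (w ↔ y)) → y = min(1, 1 − 1.000 + 0.308) = min(1, 0.308) = 0.308
y ↔ z = 1 − |0.308 − 0.261| = 1 − 0.047 = 0.953
z ↔ (y ↔ z) = 1 − |0.261 − 0.953| = 1 − 0.692 = 0.308
~(z ↔ (y ↔ z)) = 1 − 0.308 = 0.692
~~(z ↔ (y ↔ z)) = 1 − 0.692 = 0.308
~~~(z ↔ (y ↔ z)) = 1 − 0.308 = 0.692
(~~(x → (w ↔ y)) → y) ↔ ~~~(z ↔ (y ↔ z)) = 1 − |0.308 − 0.692| = 1 − 0.384 = 0.616
~((~~(x → (w ↔ y)) → y) ↔ ~~~(z ↔ (y ↔ z))) = 1 − 0.616 = 0.384

0.384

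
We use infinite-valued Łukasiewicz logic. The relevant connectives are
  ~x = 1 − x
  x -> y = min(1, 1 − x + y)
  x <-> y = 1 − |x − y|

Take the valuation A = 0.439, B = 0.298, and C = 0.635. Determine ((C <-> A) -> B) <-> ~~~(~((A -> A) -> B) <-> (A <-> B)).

0.663

C <-> A = 1 − |0.635 − 0.439| = 1 − 0.196 = 0.804
(C <-> A) -> B = min(1, 1 − 0.804 + 0.298) = min(1, 0.494) = 0.494
A -> A = min(1, 1 − 0.439 + 0.439) = min(1, 1.000) = 1.000
(A -> A) -> B = min(1, 1 − 1.000 + 0.298) = min(1, 0.298) = 0.298
~((A -> A) -> B) = 1 − 0.298 = 0.702
A <-> B = 1 − |0.439 − 0.298| = 1 − 0.141 = 0.859
~((A -> A) -> B) <-> (A <-> B) = 1 − |0.702 − 0.859| = 1 − 0.157 = 0.843
~(~((A -> A) -> B) <-> (A <-> B)) = 1 − 0.843 = 0.157
~~(~((A -> A) -> B) <-> (A <-> B)) = 1 − 0.157 = 0.843
~~~(~((A -> A) -> B) <-> (A <-> B)) = 1 − 0.843 = 0.157
((C <-> A) -> B) <-> ~~~(~((A -> A) -> B) <-> (A <-> B)) = 1 − |0.494 − 0.157| = 1 − 0.337 = 0.663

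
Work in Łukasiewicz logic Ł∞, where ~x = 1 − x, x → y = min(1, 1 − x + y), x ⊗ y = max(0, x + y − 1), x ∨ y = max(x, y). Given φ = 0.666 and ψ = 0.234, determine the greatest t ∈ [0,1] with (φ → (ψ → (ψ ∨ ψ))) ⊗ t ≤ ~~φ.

0.666

ψ ∨ ψ = max(0.234, 0.234) = 0.234
ψ → (ψ ∨ ψ) = min(1, 1 − 0.234 + 0.234) = min(1, 1.000) = 1.000
φ → (ψ → (ψ ∨ ψ)) = min(1, 1 − 0.666 + 1.000) = min(1, 1.334) = 1.000
So the left factor is φ → (ψ → (ψ ∨ ψ)) = 1.000.
~φ = 1 − 0.666 = 0.334
~~φ = 1 − 0.334 = 0.666
So the right-hand bound is ~~φ = 0.666.
The residuum of the Łukasiewicz t-norm gives the supremum: min(1, 1 − 1.000 + 0.666).
1 − 1.000 + 0.666 = 0.666, so t = min(1, 0.666) = 0.666.
Check: 1.000 ⊗ 0.666 = max(0, 0.666) = 0.666 ≤ 0.666.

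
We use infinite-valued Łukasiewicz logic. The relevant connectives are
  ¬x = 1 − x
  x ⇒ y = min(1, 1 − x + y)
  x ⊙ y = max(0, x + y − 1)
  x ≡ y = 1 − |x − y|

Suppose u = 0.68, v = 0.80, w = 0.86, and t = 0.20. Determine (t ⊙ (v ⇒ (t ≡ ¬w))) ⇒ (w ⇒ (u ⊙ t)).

0.94

¬w = 1 − 0.86 = 0.14
t ≡ ¬w = 1 − |0.20 − 0.14| = 1 − 0.06 = 0.94
v ⇒ (t ≡ ¬w) = min(1, 1 − 0.80 + 0.94) = min(1, 1.14) = 1.00
t ⊙ (v ⇒ (t ≡ ¬w)) = max(0, 0.20 + 1.00 − 1) = max(0, 0.20) = 0.20
u ⊙ t = max(0, 0.68 + 0.20 − 1) = max(0, -0.12) = 0.00
w ⇒ (u ⊙ t) = min(1, 1 − 0.86 + 0.00) = min(1, 0.14) = 0.14
(t ⊙ (v ⇒ (t ≡ ¬w))) ⇒ (w ⇒ (u ⊙ t)) = min(1, 1 − 0.20 + 0.14) = min(1, 0.94) = 0.94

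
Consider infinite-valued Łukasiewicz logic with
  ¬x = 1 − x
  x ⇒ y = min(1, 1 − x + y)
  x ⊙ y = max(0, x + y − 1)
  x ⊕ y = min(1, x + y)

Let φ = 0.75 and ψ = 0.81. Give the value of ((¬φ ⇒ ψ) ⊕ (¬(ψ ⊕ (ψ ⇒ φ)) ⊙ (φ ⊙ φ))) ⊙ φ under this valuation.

0.75

¬φ = 1 − 0.75 = 0.25
¬φ ⇒ ψ = min(1, 1 − 0.25 + 0.81) = min(1, 1.56) = 1.00
ψ ⇒ φ = min(1, 1 − 0.81 + 0.75) = min(1, 0.94) = 0.94
ψ ⊕ (ψ ⇒ φ) = min(1, 0.81 + 0.94) = min(1, 1.75) = 1.00
¬(ψ ⊕ (ψ ⇒ φ)) = 1 − 1.00 = 0.00
φ ⊙ φ = max(0, 0.75 + 0.75 − 1) = max(0, 0.50) = 0.50
¬(ψ ⊕ (ψ ⇒ φ)) ⊙ (φ ⊙ φ) = max(0, 0.00 + 0.50 − 1) = max(0, -0.50) = 0.00
(¬φ ⇒ ψ) ⊕ (¬(ψ ⊕ (ψ ⇒ φ)) ⊙ (φ ⊙ φ)) = min(1, 1.00 + 0.00) = min(1, 1.00) = 1.00
((¬φ ⇒ ψ) ⊕ (¬(ψ ⊕ (ψ ⇒ φ)) ⊙ (φ ⊙ φ))) ⊙ φ = max(0, 1.00 + 0.75 − 1) = max(0, 0.75) = 0.75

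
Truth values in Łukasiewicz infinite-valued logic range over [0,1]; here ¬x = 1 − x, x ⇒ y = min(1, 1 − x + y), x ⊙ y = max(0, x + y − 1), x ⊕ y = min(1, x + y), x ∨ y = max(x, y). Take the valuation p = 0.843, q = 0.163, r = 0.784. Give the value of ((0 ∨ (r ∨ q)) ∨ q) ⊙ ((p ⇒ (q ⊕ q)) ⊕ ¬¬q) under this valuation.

0.430

r ∨ q = max(0.784, 0.163) = 0.784
0 ∨ (r ∨ q) = max(0.000, 0.784) = 0.784
(0 ∨ (r ∨ q)) ∨ q = max(0.784, 0.163) = 0.784
q ⊕ q = min(1, 0.163 + 0.163) = min(1, 0.326) = 0.326
p ⇒ (q ⊕ q) = min(1, 1 − 0.843 + 0.326) = min(1, 0.483) = 0.483
¬q = 1 − 0.163 = 0.837
¬¬q = 1 − 0.837 = 0.163
(p ⇒ (q ⊕ q)) ⊕ ¬¬q = min(1, 0.483 + 0.163) = min(1, 0.646) = 0.646
((0 ∨ (r ∨ q)) ∨ q) ⊙ ((p ⇒ (q ⊕ q)) ⊕ ¬¬q) = max(0, 0.784 + 0.646 − 1) = max(0, 0.430) = 0.430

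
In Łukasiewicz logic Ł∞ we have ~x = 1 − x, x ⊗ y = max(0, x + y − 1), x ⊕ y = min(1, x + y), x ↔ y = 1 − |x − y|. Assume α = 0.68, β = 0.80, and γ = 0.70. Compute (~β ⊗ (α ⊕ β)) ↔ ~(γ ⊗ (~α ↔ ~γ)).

~β = 1 − 0.80 = 0.20
α ⊕ β = min(1, 0.68 + 0.80) = min(1, 1.48) = 1.00
~β ⊗ (α ⊕ β) = max(0, 0.20 + 1.00 − 1) = max(0, 0.20) = 0.20
~α = 1 − 0.68 = 0.32
~γ = 1 − 0.70 = 0.30
~α ↔ ~γ = 1 − |0.32 − 0.30| = 1 − 0.02 = 0.98
γ ⊗ (~α ↔ ~γ) = max(0, 0.70 + 0.98 − 1) = max(0, 0.68) = 0.68
~(γ ⊗ (~α ↔ ~γ)) = 1 − 0.68 = 0.32
(~β ⊗ (α ⊕ β)) ↔ ~(γ ⊗ (~α ↔ ~γ)) = 1 − |0.20 − 0.32| = 1 − 0.12 = 0.88

0.88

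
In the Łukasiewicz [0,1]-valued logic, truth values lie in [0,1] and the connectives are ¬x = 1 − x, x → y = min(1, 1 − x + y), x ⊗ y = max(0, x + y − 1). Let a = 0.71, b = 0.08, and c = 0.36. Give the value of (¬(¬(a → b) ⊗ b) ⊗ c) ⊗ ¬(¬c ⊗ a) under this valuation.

a → b = min(1, 1 − 0.71 + 0.08) = min(1, 0.37) = 0.37
¬(a → b) = 1 − 0.37 = 0.63
¬(a → b) ⊗ b = max(0, 0.63 + 0.08 − 1) = max(0, -0.29) = 0.00
¬(¬(a → b) ⊗ b) = 1 − 0.00 = 1.00
¬(¬(a → b) ⊗ b) ⊗ c = max(0, 1.00 + 0.36 − 1) = max(0, 0.36) = 0.36
¬c = 1 − 0.36 = 0.64
¬c ⊗ a = max(0, 0.64 + 0.71 − 1) = max(0, 0.35) = 0.35
¬(¬c ⊗ a) = 1 − 0.35 = 0.65
(¬(¬(a → b) ⊗ b) ⊗ c) ⊗ ¬(¬c ⊗ a) = max(0, 0.36 + 0.65 − 1) = max(0, 0.01) = 0.01

0.01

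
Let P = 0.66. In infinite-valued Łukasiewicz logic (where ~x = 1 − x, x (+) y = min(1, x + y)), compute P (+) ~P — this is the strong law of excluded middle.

~P = 1 − 0.66 = 0.34
P (+) ~P = min(1, 0.66 + 0.34) = min(1, 1.00) = 1.00
(As expected: always 1 in Ł∞ since a ⊕ (1−a) = 1.)

1.00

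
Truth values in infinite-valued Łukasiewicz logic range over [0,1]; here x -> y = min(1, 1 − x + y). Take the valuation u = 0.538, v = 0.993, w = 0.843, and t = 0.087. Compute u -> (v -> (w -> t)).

0.713

w -> t = min(1, 1 − 0.843 + 0.087) = min(1, 0.244) = 0.244
v -> (w -> t) = min(1, 1 − 0.993 + 0.244) = min(1, 0.251) = 0.251
u -> (v -> (w -> t)) = min(1, 1 − 0.538 + 0.251) = min(1, 0.713) = 0.713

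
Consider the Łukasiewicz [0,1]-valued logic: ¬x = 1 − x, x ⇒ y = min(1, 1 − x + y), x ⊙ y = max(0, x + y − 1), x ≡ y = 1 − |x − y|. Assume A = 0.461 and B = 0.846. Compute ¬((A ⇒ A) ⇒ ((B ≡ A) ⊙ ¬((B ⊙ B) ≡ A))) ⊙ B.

A ⇒ A = min(1, 1 − 0.461 + 0.461) = min(1, 1.000) = 1.000
B ≡ A = 1 − |0.846 − 0.461| = 1 − 0.385 = 0.615
B ⊙ B = max(0, 0.846 + 0.846 − 1) = max(0, 0.692) = 0.692
(B ⊙ B) ≡ A = 1 − |0.692 − 0.461| = 1 − 0.231 = 0.769
¬((B ⊙ B) ≡ A) = 1 − 0.769 = 0.231
(B ≡ A) ⊙ ¬((B ⊙ B) ≡ A) = max(0, 0.615 + 0.231 − 1) = max(0, -0.154) = 0.000
(A ⇒ A) ⇒ ((B ≡ A) ⊙ ¬((B ⊙ B) ≡ A)) = min(1, 1 − 1.000 + 0.000) = min(1, 0.000) = 0.000
¬((A ⇒ A) ⇒ ((B ≡ A) ⊙ ¬((B ⊙ B) ≡ A))) = 1 − 0.000 = 1.000
¬((A ⇒ A) ⇒ ((B ≡ A) ⊙ ¬((B ⊙ B) ≡ A))) ⊙ B = max(0, 1.000 + 0.846 − 1) = max(0, 0.846) = 0.846

0.846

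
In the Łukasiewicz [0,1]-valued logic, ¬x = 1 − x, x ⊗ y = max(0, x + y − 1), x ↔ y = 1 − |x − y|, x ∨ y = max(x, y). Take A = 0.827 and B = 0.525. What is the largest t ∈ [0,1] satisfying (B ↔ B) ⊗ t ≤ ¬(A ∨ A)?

B ↔ B = 1 − |0.525 − 0.525| = 1 − 0.000 = 1.000
So the left factor is B ↔ B = 1.000.
A ∨ A = max(0.827, 0.827) = 0.827
¬(A ∨ A) = 1 − 0.827 = 0.173
So the right-hand bound is ¬(A ∨ A) = 0.173.
The residuum of the Łukasiewicz t-norm gives the supremum: min(1, 1 − 1.000 + 0.173).
1 − 1.000 + 0.173 = 0.173, so t = min(1, 0.173) = 0.173.
Check: 1.000 ⊗ 0.173 = max(0, 0.173) = 0.173 ≤ 0.173.

0.173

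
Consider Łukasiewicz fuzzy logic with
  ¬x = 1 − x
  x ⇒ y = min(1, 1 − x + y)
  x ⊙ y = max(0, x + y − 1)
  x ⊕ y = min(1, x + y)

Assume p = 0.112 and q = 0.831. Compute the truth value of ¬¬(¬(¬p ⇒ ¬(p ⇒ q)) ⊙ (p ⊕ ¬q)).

0.169

¬p = 1 − 0.112 = 0.888
p ⇒ q = min(1, 1 − 0.112 + 0.831) = min(1, 1.719) = 1.000
¬(p ⇒ q) = 1 − 1.000 = 0.000
¬p ⇒ ¬(p ⇒ q) = min(1, 1 − 0.888 + 0.000) = min(1, 0.112) = 0.112
¬(¬p ⇒ ¬(p ⇒ q)) = 1 − 0.112 = 0.888
¬q = 1 − 0.831 = 0.169
p ⊕ ¬q = min(1, 0.112 + 0.169) = min(1, 0.281) = 0.281
¬(¬p ⇒ ¬(p ⇒ q)) ⊙ (p ⊕ ¬q) = max(0, 0.888 + 0.281 − 1) = max(0, 0.169) = 0.169
¬(¬(¬p ⇒ ¬(p ⇒ q)) ⊙ (p ⊕ ¬q)) = 1 − 0.169 = 0.831
¬¬(¬(¬p ⇒ ¬(p ⇒ q)) ⊙ (p ⊕ ¬q)) = 1 − 0.831 = 0.169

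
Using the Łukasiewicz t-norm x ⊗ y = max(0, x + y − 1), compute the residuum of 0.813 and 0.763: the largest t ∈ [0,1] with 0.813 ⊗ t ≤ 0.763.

The residuum of the Łukasiewicz t-norm gives the supremum: min(1, 1 − 0.813 + 0.763).
1 − 0.813 + 0.763 = 0.950, so t = min(1, 0.950) = 0.950.
Check: 0.813 ⊗ 0.950 = max(0, 0.763) = 0.763 ≤ 0.763.

0.950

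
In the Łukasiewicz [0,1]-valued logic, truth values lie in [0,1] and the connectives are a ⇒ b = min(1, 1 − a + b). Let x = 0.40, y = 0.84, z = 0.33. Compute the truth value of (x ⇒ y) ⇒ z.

0.33

x ⇒ y = min(1, 1 − 0.40 + 0.84) = min(1, 1.44) = 1.00
(x ⇒ y) ⇒ z = min(1, 1 − 1.00 + 0.33) = min(1, 0.33) = 0.33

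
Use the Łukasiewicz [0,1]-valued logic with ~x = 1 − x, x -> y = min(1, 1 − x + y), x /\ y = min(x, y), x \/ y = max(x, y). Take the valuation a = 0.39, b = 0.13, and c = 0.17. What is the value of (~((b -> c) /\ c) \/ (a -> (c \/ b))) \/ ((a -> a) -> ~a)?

b -> c = min(1, 1 − 0.13 + 0.17) = min(1, 1.04) = 1.00
(b -> c) /\ c = min(1.00, 0.17) = 0.17
~((b -> c) /\ c) = 1 − 0.17 = 0.83
c \/ b = max(0.17, 0.13) = 0.17
a -> (c \/ b) = min(1, 1 − 0.39 + 0.17) = min(1, 0.78) = 0.78
~((b -> c) /\ c) \/ (a -> (c \/ b)) = max(0.83, 0.78) = 0.83
a -> a = min(1, 1 − 0.39 + 0.39) = min(1, 1.00) = 1.00
~a = 1 − 0.39 = 0.61
(a -> a) -> ~a = min(1, 1 − 1.00 + 0.61) = min(1, 0.61) = 0.61
(~((b -> c) /\ c) \/ (a -> (c \/ b))) \/ ((a -> a) -> ~a) = max(0.83, 0.61) = 0.83

0.83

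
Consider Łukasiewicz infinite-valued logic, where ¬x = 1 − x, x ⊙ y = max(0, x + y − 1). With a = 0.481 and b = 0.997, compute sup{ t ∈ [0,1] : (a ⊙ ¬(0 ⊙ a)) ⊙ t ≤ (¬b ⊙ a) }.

0 ⊙ a = max(0, 0.000 + 0.481 − 1) = max(0, -0.519) = 0.000
¬(0 ⊙ a) = 1 − 0.000 = 1.000
a ⊙ ¬(0 ⊙ a) = max(0, 0.481 + 1.000 − 1) = max(0, 0.481) = 0.481
So the left factor is a ⊙ ¬(0 ⊙ a) = 0.481.
¬b = 1 − 0.997 = 0.003
¬b ⊙ a = max(0, 0.003 + 0.481 − 1) = max(0, -0.516) = 0.000
So the right-hand bound is ¬b ⊙ a = 0.000.
The residuum of the Łukasiewicz t-norm gives the supremum: min(1, 1 − 0.481 + 0.000).
1 − 0.481 + 0.000 = 0.519, so t = min(1, 0.519) = 0.519.
Check: 0.481 ⊙ 0.519 = max(0, 0.000) = 0.000 ≤ 0.000.

0.519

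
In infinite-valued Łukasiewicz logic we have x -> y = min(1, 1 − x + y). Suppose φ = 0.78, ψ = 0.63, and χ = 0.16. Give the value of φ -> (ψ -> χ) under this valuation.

ψ -> χ = min(1, 1 − 0.63 + 0.16) = min(1, 0.53) = 0.53
φ -> (ψ -> χ) = min(1, 1 − 0.78 + 0.53) = min(1, 0.75) = 0.75

0.75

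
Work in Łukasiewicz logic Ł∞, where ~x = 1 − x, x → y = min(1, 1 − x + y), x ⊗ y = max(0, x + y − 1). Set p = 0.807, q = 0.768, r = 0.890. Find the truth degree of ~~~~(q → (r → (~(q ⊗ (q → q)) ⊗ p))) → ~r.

0.729

q → q = min(1, 1 − 0.768 + 0.768) = min(1, 1.000) = 1.000
q ⊗ (q → q) = max(0, 0.768 + 1.000 − 1) = max(0, 0.768) = 0.768
~(q ⊗ (q → q)) = 1 − 0.768 = 0.232
~(q ⊗ (q → q)) ⊗ p = max(0, 0.232 + 0.807 − 1) = max(0, 0.039) = 0.039
r → (~(q ⊗ (q → q)) ⊗ p) = min(1, 1 − 0.890 + 0.039) = min(1, 0.149) = 0.149
q → (r → (~(q ⊗ (q → q)) ⊗ p)) = min(1, 1 − 0.768 + 0.149) = min(1, 0.381) = 0.381
~(q → (r → (~(q ⊗ (q → q)) ⊗ p))) = 1 − 0.381 = 0.619
~~(q → (r → (~(q ⊗ (q → q)) ⊗ p))) = 1 − 0.619 = 0.381
~~~(q → (r → (~(q ⊗ (q → q)) ⊗ p))) = 1 − 0.381 = 0.619
~~~~(q → (r → (~(q ⊗ (q → q)) ⊗ p))) = 1 − 0.619 = 0.381
~r = 1 − 0.890 = 0.110
~~~~(q → (r → (~(q ⊗ (q → q)) ⊗ p))) → ~r = min(1, 1 − 0.381 + 0.110) = min(1, 0.729) = 0.729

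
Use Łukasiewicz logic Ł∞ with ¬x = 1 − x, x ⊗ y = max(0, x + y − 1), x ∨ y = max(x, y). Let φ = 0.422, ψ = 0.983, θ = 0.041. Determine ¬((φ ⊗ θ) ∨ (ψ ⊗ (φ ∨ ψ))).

φ ⊗ θ = max(0, 0.422 + 0.041 − 1) = max(0, -0.537) = 0.000
φ ∨ ψ = max(0.422, 0.983) = 0.983
ψ ⊗ (φ ∨ ψ) = max(0, 0.983 + 0.983 − 1) = max(0, 0.966) = 0.966
(φ ⊗ θ) ∨ (ψ ⊗ (φ ∨ ψ)) = max(0.000, 0.966) = 0.966
¬((φ ⊗ θ) ∨ (ψ ⊗ (φ ∨ ψ))) = 1 − 0.966 = 0.034

0.034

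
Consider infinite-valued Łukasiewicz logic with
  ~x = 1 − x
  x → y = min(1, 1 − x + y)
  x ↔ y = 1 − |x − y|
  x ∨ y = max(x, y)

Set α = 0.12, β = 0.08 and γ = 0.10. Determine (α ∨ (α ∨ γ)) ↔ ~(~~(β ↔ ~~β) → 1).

0.88

α ∨ γ = max(0.12, 0.10) = 0.12
α ∨ (α ∨ γ) = max(0.12, 0.12) = 0.12
~β = 1 − 0.08 = 0.92
~~β = 1 − 0.92 = 0.08
β ↔ ~~β = 1 − |0.08 − 0.08| = 1 − 0.00 = 1.00
~(β ↔ ~~β) = 1 − 1.00 = 0.00
~~(β ↔ ~~β) = 1 − 0.00 = 1.00
~~(β ↔ ~~β) → 1 = min(1, 1 − 1.00 + 1.00) = min(1, 1.00) = 1.00
~(~~(β ↔ ~~β) → 1) = 1 − 1.00 = 0.00
(α ∨ (α ∨ γ)) ↔ ~(~~(β ↔ ~~β) → 1) = 1 − |0.12 − 0.00| = 1 − 0.12 = 0.88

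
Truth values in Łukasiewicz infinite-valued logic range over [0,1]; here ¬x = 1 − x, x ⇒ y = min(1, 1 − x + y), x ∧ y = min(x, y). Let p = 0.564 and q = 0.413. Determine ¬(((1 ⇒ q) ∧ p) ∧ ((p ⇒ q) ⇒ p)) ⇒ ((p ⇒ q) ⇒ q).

0.977

1 ⇒ q = min(1, 1 − 1.000 + 0.413) = min(1, 0.413) = 0.413
(1 ⇒ q) ∧ p = min(0.413, 0.564) = 0.413
p ⇒ q = min(1, 1 − 0.564 + 0.413) = min(1, 0.849) = 0.849
(p ⇒ q) ⇒ p = min(1, 1 − 0.849 + 0.564) = min(1, 0.715) = 0.715
((1 ⇒ q) ∧ p) ∧ ((p ⇒ q) ⇒ p) = min(0.413, 0.715) = 0.413
¬(((1 ⇒ q) ∧ p) ∧ ((p ⇒ q) ⇒ p)) = 1 − 0.413 = 0.587
(p ⇒ q) ⇒ q = min(1, 1 − 0.849 + 0.413) = min(1, 0.564) = 0.564
¬(((1 ⇒ q) ∧ p) ∧ ((p ⇒ q) ⇒ p)) ⇒ ((p ⇒ q) ⇒ q) = min(1, 1 − 0.587 + 0.564) = min(1, 0.977) = 0.977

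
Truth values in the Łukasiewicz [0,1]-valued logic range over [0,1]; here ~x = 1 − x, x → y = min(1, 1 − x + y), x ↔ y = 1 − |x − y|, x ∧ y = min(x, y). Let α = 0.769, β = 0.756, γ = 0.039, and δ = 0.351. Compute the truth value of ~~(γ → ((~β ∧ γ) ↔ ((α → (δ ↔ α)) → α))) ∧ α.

~β = 1 − 0.756 = 0.244
~β ∧ γ = min(0.244, 0.039) = 0.039
δ ↔ α = 1 − |0.351 − 0.769| = 1 − 0.418 = 0.582
α → (δ ↔ α) = min(1, 1 − 0.769 + 0.582) = min(1, 0.813) = 0.813
(α → (δ ↔ α)) → α = min(1, 1 − 0.813 + 0.769) = min(1, 0.956) = 0.956
(~β ∧ γ) ↔ ((α → (δ ↔ α)) → α) = 1 − |0.039 − 0.956| = 1 − 0.917 = 0.083
γ → ((~β ∧ γ) ↔ ((α → (δ ↔ α)) → α)) = min(1, 1 − 0.039 + 0.083) = min(1, 1.044) = 1.000
~(γ → ((~β ∧ γ) ↔ ((α → (δ ↔ α)) → α))) = 1 − 1.000 = 0.000
~~(γ → ((~β ∧ γ) ↔ ((α → (δ ↔ α)) → α))) = 1 − 0.000 = 1.000
~~(γ → ((~β ∧ γ) ↔ ((α → (δ ↔ α)) → α))) ∧ α = min(1.000, 0.769) = 0.769

0.769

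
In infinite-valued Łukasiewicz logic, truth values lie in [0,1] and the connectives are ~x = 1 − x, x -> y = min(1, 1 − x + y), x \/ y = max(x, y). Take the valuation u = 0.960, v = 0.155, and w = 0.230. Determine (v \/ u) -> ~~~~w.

v \/ u = max(0.155, 0.960) = 0.960
~w = 1 − 0.230 = 0.770
~~w = 1 − 0.770 = 0.230
~~~w = 1 − 0.230 = 0.770
~~~~w = 1 − 0.770 = 0.230
(v \/ u) -> ~~~~w = min(1, 1 − 0.960 + 0.230) = min(1, 0.270) = 0.270

0.270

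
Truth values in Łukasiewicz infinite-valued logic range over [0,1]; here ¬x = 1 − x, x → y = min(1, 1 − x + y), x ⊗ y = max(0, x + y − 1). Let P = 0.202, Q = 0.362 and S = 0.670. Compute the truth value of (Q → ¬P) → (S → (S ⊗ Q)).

0.362

¬P = 1 − 0.202 = 0.798
Q → ¬P = min(1, 1 − 0.362 + 0.798) = min(1, 1.436) = 1.000
S ⊗ Q = max(0, 0.670 + 0.362 − 1) = max(0, 0.032) = 0.032
S → (S ⊗ Q) = min(1, 1 − 0.670 + 0.032) = min(1, 0.362) = 0.362
(Q → ¬P) → (S → (S ⊗ Q)) = min(1, 1 − 1.000 + 0.362) = min(1, 0.362) = 0.362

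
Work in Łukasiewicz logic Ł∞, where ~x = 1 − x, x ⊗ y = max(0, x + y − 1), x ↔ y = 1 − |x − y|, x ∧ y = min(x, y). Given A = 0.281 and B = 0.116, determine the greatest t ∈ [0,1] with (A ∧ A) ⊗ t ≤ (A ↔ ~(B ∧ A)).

1.000

A ∧ A = min(0.281, 0.281) = 0.281
So the left factor is A ∧ A = 0.281.
B ∧ A = min(0.116, 0.281) = 0.116
~(B ∧ A) = 1 − 0.116 = 0.884
A ↔ ~(B ∧ A) = 1 − |0.281 − 0.884| = 1 − 0.603 = 0.397
So the right-hand bound is A ↔ ~(B ∧ A) = 0.397.
The residuum of the Łukasiewicz t-norm gives the supremum: min(1, 1 − 0.281 + 0.397).
1 − 0.281 + 0.397 = 1.116, so t = min(1, 1.116) = 1.000.
Check: 0.281 ⊗ 1.000 = max(0, 0.281) = 0.281 ≤ 0.397.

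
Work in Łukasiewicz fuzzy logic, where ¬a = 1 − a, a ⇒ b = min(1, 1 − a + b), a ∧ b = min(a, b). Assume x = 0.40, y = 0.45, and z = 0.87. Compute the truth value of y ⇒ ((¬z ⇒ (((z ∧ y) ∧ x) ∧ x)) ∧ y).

¬z = 1 − 0.87 = 0.13
z ∧ y = min(0.87, 0.45) = 0.45
(z ∧ y) ∧ x = min(0.45, 0.40) = 0.40
((z ∧ y) ∧ x) ∧ x = min(0.40, 0.40) = 0.40
¬z ⇒ (((z ∧ y) ∧ x) ∧ x) = min(1, 1 − 0.13 + 0.40) = min(1, 1.27) = 1.00
(¬z ⇒ (((z ∧ y) ∧ x) ∧ x)) ∧ y = min(1.00, 0.45) = 0.45
y ⇒ ((¬z ⇒ (((z ∧ y) ∧ x) ∧ x)) ∧ y) = min(1, 1 − 0.45 + 0.45) = min(1, 1.00) = 1.00

1.00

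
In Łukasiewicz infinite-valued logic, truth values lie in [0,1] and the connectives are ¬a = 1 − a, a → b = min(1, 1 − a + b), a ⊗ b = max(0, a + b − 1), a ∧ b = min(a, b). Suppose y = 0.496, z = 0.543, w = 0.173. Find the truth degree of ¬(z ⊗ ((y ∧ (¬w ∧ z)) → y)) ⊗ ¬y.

¬w = 1 − 0.173 = 0.827
¬w ∧ z = min(0.827, 0.543) = 0.543
y ∧ (¬w ∧ z) = min(0.496, 0.543) = 0.496
(y ∧ (¬w ∧ z)) → y = min(1, 1 − 0.496 + 0.496) = min(1, 1.000) = 1.000
z ⊗ ((y ∧ (¬w ∧ z)) → y) = max(0, 0.543 + 1.000 − 1) = max(0, 0.543) = 0.543
¬(z ⊗ ((y ∧ (¬w ∧ z)) → y)) = 1 − 0.543 = 0.457
¬y = 1 − 0.496 = 0.504
¬(z ⊗ ((y ∧ (¬w ∧ z)) → y)) ⊗ ¬y = max(0, 0.457 + 0.504 − 1) = max(0, -0.039) = 0.000

0.000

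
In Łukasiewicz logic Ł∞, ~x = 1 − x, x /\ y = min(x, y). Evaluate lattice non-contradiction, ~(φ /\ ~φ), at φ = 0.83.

0.83

~φ = 1 − 0.83 = 0.17
φ /\ ~φ = min(0.83, 0.17) = 0.17
~(φ /\ ~φ) = 1 − 0.17 = 0.83
(The value 0.83 < 1 shows this instance is not satisfied; not a Ł∞-tautology — its value is 1 − min(a, 1−a).)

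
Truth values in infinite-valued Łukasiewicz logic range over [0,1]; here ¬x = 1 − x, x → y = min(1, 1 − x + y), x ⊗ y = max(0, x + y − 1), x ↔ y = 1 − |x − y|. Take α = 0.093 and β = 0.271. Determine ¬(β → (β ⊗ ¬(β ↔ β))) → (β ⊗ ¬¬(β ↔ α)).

0.822

β ↔ β = 1 − |0.271 − 0.271| = 1 − 0.000 = 1.000
¬(β ↔ β) = 1 − 1.000 = 0.000
β ⊗ ¬(β ↔ β) = max(0, 0.271 + 0.000 − 1) = max(0, -0.729) = 0.000
β → (β ⊗ ¬(β ↔ β)) = min(1, 1 − 0.271 + 0.000) = min(1, 0.729) = 0.729
¬(β → (β ⊗ ¬(β ↔ β))) = 1 − 0.729 = 0.271
β ↔ α = 1 − |0.271 − 0.093| = 1 − 0.178 = 0.822
¬(β ↔ α) = 1 − 0.822 = 0.178
¬¬(β ↔ α) = 1 − 0.178 = 0.822
β ⊗ ¬¬(β ↔ α) = max(0, 0.271 + 0.822 − 1) = max(0, 0.093) = 0.093
¬(β → (β ⊗ ¬(β ↔ β))) → (β ⊗ ¬¬(β ↔ α)) = min(1, 1 − 0.271 + 0.093) = min(1, 0.822) = 0.822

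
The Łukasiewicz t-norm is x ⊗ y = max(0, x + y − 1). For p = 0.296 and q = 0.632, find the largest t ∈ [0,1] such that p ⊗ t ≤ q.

The residuum of the Łukasiewicz t-norm gives the supremum: min(1, 1 − 0.296 + 0.632).
1 − 0.296 + 0.632 = 1.336, so t = min(1, 1.336) = 1.000.
Check: 0.296 ⊗ 1.000 = max(0, 0.296) = 0.296 ≤ 0.632.

1.000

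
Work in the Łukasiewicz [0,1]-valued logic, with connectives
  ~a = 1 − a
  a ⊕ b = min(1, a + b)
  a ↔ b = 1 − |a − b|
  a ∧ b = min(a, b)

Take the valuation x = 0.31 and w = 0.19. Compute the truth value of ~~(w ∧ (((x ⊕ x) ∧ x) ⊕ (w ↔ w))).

0.19

x ⊕ x = min(1, 0.31 + 0.31) = min(1, 0.62) = 0.62
(x ⊕ x) ∧ x = min(0.62, 0.31) = 0.31
w ↔ w = 1 − |0.19 − 0.19| = 1 − 0.00 = 1.00
((x ⊕ x) ∧ x) ⊕ (w ↔ w) = min(1, 0.31 + 1.00) = min(1, 1.31) = 1.00
w ∧ (((x ⊕ x) ∧ x) ⊕ (w ↔ w)) = min(0.19, 1.00) = 0.19
~(w ∧ (((x ⊕ x) ∧ x) ⊕ (w ↔ w))) = 1 − 0.19 = 0.81
~~(w ∧ (((x ⊕ x) ∧ x) ⊕ (w ↔ w))) = 1 − 0.81 = 0.19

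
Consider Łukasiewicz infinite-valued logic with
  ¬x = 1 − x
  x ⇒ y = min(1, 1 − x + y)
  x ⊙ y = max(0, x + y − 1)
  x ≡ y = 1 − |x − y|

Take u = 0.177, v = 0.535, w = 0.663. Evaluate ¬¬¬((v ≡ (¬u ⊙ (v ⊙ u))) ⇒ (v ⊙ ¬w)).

¬u = 1 − 0.177 = 0.823
v ⊙ u = max(0, 0.535 + 0.177 − 1) = max(0, -0.288) = 0.000
¬u ⊙ (v ⊙ u) = max(0, 0.823 + 0.000 − 1) = max(0, -0.177) = 0.000
v ≡ (¬u ⊙ (v ⊙ u)) = 1 − |0.535 − 0.000| = 1 − 0.535 = 0.465
¬w = 1 − 0.663 = 0.337
v ⊙ ¬w = max(0, 0.535 + 0.337 − 1) = max(0, -0.128) = 0.000
(v ≡ (¬u ⊙ (v ⊙ u))) ⇒ (v ⊙ ¬w) = min(1, 1 − 0.465 + 0.000) = min(1, 0.535) = 0.535
¬((v ≡ (¬u ⊙ (v ⊙ u))) ⇒ (v ⊙ ¬w)) = 1 − 0.535 = 0.465
¬¬((v ≡ (¬u ⊙ (v ⊙ u))) ⇒ (v ⊙ ¬w)) = 1 − 0.465 = 0.535
¬¬¬((v ≡ (¬u ⊙ (v ⊙ u))) ⇒ (v ⊙ ¬w)) = 1 − 0.535 = 0.465

0.465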